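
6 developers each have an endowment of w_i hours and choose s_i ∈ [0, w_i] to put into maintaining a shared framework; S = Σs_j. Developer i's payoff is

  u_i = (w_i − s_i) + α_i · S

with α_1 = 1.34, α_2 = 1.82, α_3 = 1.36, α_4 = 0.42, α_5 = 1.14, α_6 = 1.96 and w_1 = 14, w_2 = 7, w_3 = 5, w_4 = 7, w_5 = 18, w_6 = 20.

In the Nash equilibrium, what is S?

64

∂u_i/∂s_i = α_i − 1, so developer i contributes w_i if α_i > 1, else 0.
α_i > 1 for i ∈ {1, 2, 3, 5, 6}; NE contributions (14, 7, 5, 0, 18, 20), S = 64.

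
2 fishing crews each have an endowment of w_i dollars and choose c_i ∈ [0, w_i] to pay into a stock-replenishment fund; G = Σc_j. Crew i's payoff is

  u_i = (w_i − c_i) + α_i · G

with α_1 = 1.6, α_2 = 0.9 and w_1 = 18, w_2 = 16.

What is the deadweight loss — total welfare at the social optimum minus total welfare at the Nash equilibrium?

∂u_i/∂c_i = α_i − 1, so crew i contributes w_i if α_i > 1, else 0.
α_i > 1 for i ∈ {1}; NE contributions (18, 0), G = 18.
W^NE = Σw_i − G^NE + (Σα_i)·G^NE = 34 + 1.5·18 = 61.
Planner: ∂(Σu_j)/∂c_i = Σα_j − 1 = 1.5 > 0, so everyone contributes w_i; G^SO = 34, W^SO = 34 + 1.5·34 = 85.
Deadweight loss = 24.

24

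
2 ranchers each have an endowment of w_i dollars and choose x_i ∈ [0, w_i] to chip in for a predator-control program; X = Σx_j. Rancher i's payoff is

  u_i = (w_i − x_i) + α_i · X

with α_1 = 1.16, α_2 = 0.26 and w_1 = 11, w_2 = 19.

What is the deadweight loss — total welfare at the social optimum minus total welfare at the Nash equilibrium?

7.98

∂u_i/∂x_i = α_i − 1, so rancher i contributes w_i if α_i > 1, else 0.
α_i > 1 for i ∈ {1}; NE contributions (11, 0), X = 11.
W^NE = Σw_i − X^NE + (Σα_i)·X^NE = 30 + 0.42·11 = 34.62.
Planner: ∂(Σu_j)/∂x_i = Σα_j − 1 = 0.42 > 0, so everyone contributes w_i; X^SO = 30, W^SO = 30 + 0.42·30 = 42.6.
Deadweight loss = 7.98.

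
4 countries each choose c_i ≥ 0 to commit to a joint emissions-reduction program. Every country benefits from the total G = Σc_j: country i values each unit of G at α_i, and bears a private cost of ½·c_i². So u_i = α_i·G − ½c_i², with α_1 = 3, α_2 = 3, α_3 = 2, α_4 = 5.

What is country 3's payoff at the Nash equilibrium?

Country i's FOC: ∂u_i/∂c_i = α_i − c_i = 0, so c_i* = α_i.
NE contributions = (3, 3, 2, 5); G = 13.
u_3 = α_3·G − ½·(c_3)² = 2·13 − ½·2² = 24.

24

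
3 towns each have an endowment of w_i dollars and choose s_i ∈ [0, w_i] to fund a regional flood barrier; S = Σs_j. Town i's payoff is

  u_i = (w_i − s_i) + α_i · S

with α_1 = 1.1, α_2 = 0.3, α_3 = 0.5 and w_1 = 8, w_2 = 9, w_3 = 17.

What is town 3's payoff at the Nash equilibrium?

∂u_i/∂s_i = α_i − 1, so town i contributes w_i if α_i > 1, else 0.
α_i > 1 for i ∈ {1}; NE contributions (8, 0, 0), S = 8.
u_3 = (17 − 0) + 0.5·8 = 21.

21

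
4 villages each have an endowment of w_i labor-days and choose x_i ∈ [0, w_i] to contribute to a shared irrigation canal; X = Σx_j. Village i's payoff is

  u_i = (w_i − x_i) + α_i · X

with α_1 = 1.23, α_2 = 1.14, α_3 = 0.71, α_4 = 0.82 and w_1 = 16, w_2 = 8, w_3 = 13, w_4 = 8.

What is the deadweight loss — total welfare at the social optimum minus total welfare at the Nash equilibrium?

60.9

∂u_i/∂x_i = α_i − 1, so village i contributes w_i if α_i > 1, else 0.
α_i > 1 for i ∈ {1, 2}; NE contributions (16, 8, 0, 0), X = 24.
W^NE = Σw_i − X^NE + (Σα_i)·X^NE = 45 + 2.9·24 = 114.6.
Planner: ∂(Σu_j)/∂x_i = Σα_j − 1 = 2.9 > 0, so everyone contributes w_i; X^SO = 45, W^SO = 45 + 2.9·45 = 175.5.
Deadweight loss = 60.9.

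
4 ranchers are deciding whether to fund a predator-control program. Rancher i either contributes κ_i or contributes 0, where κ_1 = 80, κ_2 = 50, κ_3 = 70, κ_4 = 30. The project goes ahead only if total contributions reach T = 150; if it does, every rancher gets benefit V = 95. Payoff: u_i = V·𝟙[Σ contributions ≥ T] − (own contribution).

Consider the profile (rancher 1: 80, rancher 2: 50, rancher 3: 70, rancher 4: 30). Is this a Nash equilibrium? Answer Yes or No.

Total = 230 ≥ 150: provided.
Rancher 1 (pledges 80, payoff 15): dropping to 0 → total 150, payoff 95. Profitable deviation.

No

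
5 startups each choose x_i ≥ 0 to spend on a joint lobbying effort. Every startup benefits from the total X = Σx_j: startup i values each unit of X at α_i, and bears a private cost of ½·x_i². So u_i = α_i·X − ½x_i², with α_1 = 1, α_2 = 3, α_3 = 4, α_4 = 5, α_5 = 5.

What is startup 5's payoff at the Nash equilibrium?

77.5

Startup i's FOC: ∂u_i/∂x_i = α_i − x_i = 0, so x_i* = α_i.
NE contributions = (1, 3, 4, 5, 5); X = 18.
u_5 = α_5·X − ½·(x_5)² = 5·18 − ½·5² = 77.5.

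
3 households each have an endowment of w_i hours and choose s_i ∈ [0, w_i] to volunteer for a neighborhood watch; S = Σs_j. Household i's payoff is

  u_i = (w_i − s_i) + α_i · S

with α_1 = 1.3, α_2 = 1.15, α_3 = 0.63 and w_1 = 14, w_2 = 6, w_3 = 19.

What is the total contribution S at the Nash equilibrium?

∂u_i/∂s_i = α_i − 1, so household i contributes w_i if α_i > 1, else 0.
α_i > 1 for i ∈ {1, 2}; NE contributions (14, 6, 0), S = 20.

20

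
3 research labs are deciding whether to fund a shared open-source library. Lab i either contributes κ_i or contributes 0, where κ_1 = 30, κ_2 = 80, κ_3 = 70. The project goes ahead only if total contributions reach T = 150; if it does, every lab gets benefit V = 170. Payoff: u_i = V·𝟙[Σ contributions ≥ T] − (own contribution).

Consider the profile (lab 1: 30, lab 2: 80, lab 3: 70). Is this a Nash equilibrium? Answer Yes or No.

Total = 180 ≥ 150: provided.
Lab 1 (pledges 30, payoff 140): dropping to 0 → total 150, payoff 170. Profitable deviation.

No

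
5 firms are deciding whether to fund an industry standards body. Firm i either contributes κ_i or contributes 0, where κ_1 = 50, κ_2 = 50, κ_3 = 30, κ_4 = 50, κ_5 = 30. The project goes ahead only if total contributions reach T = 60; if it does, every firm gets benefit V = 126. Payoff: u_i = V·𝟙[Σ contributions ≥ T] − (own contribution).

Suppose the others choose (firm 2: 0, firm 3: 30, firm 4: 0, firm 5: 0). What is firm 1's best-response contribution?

50

Others' total = 30. Contributing 50 brings total to 80 ≥ 60: gain V − κ_1 = 76.
Best response: 50.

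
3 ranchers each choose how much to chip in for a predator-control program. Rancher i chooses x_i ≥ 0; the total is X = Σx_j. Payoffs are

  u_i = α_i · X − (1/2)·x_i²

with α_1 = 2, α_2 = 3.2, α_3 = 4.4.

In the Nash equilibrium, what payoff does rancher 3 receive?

32.56

Rancher i's FOC: ∂u_i/∂x_i = α_i − x_i = 0, so x_i* = α_i.
NE contributions = (2, 3.2, 4.4); X = 9.6.
u_3 = α_3·X − ½·(x_3)² = 4.4·9.6 − ½·4.4² = 32.56.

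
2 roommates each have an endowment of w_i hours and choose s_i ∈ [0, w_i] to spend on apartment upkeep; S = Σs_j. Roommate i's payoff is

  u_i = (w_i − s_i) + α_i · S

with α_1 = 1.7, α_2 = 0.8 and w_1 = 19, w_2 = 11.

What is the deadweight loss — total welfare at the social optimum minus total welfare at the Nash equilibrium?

16.5

∂u_i/∂s_i = α_i − 1, so roommate i contributes w_i if α_i > 1, else 0.
α_i > 1 for i ∈ {1}; NE contributions (19, 0), S = 19.
W^NE = Σw_i − S^NE + (Σα_i)·S^NE = 30 + 1.5·19 = 58.5.
Planner: ∂(Σu_j)/∂s_i = Σα_j − 1 = 1.5 > 0, so everyone contributes w_i; S^SO = 30, W^SO = 30 + 1.5·30 = 75.
Deadweight loss = 16.5.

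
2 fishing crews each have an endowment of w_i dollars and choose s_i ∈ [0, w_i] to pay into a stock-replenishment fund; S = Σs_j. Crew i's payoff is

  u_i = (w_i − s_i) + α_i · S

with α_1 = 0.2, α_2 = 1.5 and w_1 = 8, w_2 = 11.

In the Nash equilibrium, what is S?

11

∂u_i/∂s_i = α_i − 1, so crew i contributes w_i if α_i > 1, else 0.
α_i > 1 for i ∈ {2}; NE contributions (0, 11), S = 11.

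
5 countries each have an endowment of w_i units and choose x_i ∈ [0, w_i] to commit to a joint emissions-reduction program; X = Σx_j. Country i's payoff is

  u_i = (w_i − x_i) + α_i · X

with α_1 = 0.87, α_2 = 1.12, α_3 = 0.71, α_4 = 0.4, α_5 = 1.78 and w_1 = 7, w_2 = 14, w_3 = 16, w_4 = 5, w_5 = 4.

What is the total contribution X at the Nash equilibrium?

18

∂u_i/∂x_i = α_i − 1, so country i contributes w_i if α_i > 1, else 0.
α_i > 1 for i ∈ {2, 5}; NE contributions (0, 14, 0, 0, 4), X = 18.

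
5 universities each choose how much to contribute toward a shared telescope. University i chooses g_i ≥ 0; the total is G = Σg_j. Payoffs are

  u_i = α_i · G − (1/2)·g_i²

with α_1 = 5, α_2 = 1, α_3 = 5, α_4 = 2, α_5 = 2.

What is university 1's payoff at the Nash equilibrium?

University i's FOC: ∂u_i/∂g_i = α_i − g_i = 0, so g_i* = α_i.
NE contributions = (5, 1, 5, 2, 2); G = 15.
u_1 = α_1·G − ½·(g_1)² = 5·15 − ½·5² = 62.5.

62.5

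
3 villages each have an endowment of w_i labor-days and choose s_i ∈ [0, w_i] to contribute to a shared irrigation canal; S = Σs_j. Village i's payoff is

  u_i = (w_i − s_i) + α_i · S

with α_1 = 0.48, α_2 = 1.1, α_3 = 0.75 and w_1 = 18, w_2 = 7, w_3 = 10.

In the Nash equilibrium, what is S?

∂u_i/∂s_i = α_i − 1, so village i contributes w_i if α_i > 1, else 0.
α_i > 1 for i ∈ {2}; NE contributions (0, 7, 0), S = 7.

7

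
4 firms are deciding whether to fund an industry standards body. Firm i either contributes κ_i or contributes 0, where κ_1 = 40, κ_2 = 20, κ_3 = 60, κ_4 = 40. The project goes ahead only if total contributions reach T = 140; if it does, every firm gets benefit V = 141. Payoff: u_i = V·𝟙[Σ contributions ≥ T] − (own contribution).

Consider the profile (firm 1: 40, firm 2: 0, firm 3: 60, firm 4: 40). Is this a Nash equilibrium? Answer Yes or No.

Total = 140 ≥ 140: provided.
Firm 1 (pledges 40, payoff 101): dropping to 0 → total 100, payoff 0. No gain.
Firm 2 (pledges 0, payoff 141): pledging 20 → total 160, payoff 121. No gain.
Firm 3 (pledges 60, payoff 81): dropping to 0 → total 80, payoff 0. No gain.
Firm 4 (pledges 40, payoff 101): dropping to 0 → total 100, payoff 0. No gain.

Yes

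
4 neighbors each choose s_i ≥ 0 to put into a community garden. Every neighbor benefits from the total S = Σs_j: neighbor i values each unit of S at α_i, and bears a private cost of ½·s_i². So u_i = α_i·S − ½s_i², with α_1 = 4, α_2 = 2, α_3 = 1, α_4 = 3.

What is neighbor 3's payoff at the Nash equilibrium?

9.5

Neighbor i's FOC: ∂u_i/∂s_i = α_i − s_i = 0, so s_i* = α_i.
NE contributions = (4, 2, 1, 3); S = 10.
u_3 = α_3·S − ½·(s_3)² = 1·10 − ½·1² = 9.5.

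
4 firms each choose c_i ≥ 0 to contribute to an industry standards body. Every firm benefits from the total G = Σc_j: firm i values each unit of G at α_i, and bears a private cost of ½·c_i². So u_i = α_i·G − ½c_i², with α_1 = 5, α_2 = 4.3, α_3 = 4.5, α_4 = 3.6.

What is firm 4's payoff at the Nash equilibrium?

Firm i's FOC: ∂u_i/∂c_i = α_i − c_i = 0, so c_i* = α_i.
NE contributions = (5, 4.3, 4.5, 3.6); G = 17.4.
u_4 = α_4·G − ½·(c_4)² = 3.6·17.4 − ½·3.6² = 56.16.

56.16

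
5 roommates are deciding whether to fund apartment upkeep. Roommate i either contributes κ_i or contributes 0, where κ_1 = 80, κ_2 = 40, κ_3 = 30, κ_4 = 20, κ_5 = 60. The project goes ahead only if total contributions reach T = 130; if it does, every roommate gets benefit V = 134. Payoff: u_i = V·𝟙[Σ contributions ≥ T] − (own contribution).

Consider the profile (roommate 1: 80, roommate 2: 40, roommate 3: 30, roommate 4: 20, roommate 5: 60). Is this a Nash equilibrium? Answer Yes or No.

No

Total = 230 ≥ 130: provided.
Roommate 1 (pledges 80, payoff 54): dropping to 0 → total 150, payoff 134. Profitable deviation.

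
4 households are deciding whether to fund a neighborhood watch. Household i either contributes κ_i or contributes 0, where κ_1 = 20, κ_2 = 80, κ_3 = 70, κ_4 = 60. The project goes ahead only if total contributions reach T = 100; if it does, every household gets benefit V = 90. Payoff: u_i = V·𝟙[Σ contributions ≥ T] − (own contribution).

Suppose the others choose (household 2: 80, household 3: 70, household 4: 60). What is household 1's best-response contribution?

Others' total = 210 ≥ 100; contributing adds cost 20 for no extra benefit.
Best response: 0.

0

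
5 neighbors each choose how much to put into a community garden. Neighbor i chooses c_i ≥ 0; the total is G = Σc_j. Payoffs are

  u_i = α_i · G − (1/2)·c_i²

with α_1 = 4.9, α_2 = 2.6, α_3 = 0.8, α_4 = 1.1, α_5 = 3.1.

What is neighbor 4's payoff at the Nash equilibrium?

Neighbor i's FOC: ∂u_i/∂c_i = α_i − c_i = 0, so c_i* = α_i.
NE contributions = (4.9, 2.6, 0.8, 1.1, 3.1); G = 12.5.
u_4 = α_4·G − ½·(c_4)² = 1.1·12.5 − ½·1.1² = 13.145.

13.145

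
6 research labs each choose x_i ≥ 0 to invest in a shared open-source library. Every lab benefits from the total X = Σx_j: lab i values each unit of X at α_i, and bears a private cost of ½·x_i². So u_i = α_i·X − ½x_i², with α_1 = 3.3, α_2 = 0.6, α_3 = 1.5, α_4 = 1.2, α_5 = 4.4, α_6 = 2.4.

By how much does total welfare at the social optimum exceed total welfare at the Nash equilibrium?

Lab i's FOC: ∂u_i/∂x_i = α_i − x_i = 0, so x_i* = α_i.
NE contributions = (3.3, 0.6, 1.5, 1.2, 4.4, 2.4); X = 13.4.
W^NE = (Σα)·X − ½Σα_i² = 13.4² − ½·40.06 = 159.53.
Planner sets x_i = Σα_j = 13.4 for every i, so X^SO = 6·13.4 = 80.4.
W^SO = (Σα)·X^SO − ½·6·(Σα)² = (6/2)·13.4² = 538.68.
Deadweight loss = W^SO − W^NE = 379.15.

379.15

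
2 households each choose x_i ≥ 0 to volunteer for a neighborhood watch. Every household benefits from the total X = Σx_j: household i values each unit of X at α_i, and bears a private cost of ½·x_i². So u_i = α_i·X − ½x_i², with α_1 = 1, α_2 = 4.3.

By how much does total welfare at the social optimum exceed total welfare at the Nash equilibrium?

9.745

Household i's FOC: ∂u_i/∂x_i = α_i − x_i = 0, so x_i* = α_i.
NE contributions = (1, 4.3); X = 5.3.
W^NE = (Σα)·X − ½Σα_i² = 5.3² − ½·19.49 = 18.345.
Planner sets x_i = Σα_j = 5.3 for every i, so X^SO = 2·5.3 = 10.6.
W^SO = (Σα)·X^SO − ½·2·(Σα)² = (2/2)·5.3² = 28.09.
Deadweight loss = W^SO − W^NE = 9.745.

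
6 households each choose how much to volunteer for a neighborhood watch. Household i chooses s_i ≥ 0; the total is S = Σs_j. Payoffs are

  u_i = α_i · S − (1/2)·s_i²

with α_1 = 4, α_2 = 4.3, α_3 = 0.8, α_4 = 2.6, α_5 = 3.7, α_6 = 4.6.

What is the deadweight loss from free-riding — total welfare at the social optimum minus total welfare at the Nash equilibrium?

838.37

Household i's FOC: ∂u_i/∂s_i = α_i − s_i = 0, so s_i* = α_i.
NE contributions = (4, 4.3, 0.8, 2.6, 3.7, 4.6); S = 20.
W^NE = (Σα)·S − ½Σα_i² = 20² − ½·76.74 = 361.63.
Planner sets s_i = Σα_j = 20 for every i, so S^SO = 6·20 = 120.
W^SO = (Σα)·S^SO − ½·6·(Σα)² = (6/2)·20² = 1200.
Deadweight loss = W^SO − W^NE = 838.37.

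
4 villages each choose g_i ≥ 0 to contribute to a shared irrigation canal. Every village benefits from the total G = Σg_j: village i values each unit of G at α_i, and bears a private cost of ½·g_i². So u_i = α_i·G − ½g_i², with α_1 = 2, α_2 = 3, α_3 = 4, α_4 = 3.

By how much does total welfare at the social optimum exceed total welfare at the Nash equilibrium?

163

Village i's FOC: ∂u_i/∂g_i = α_i − g_i = 0, so g_i* = α_i.
NE contributions = (2, 3, 4, 3); G = 12.
W^NE = (Σα)·G − ½Σα_i² = 12² − ½·38 = 125.
Planner sets g_i = Σα_j = 12 for every i, so G^SO = 4·12 = 48.
W^SO = (Σα)·G^SO − ½·4·(Σα)² = (4/2)·12² = 288.
Deadweight loss = W^SO − W^NE = 163.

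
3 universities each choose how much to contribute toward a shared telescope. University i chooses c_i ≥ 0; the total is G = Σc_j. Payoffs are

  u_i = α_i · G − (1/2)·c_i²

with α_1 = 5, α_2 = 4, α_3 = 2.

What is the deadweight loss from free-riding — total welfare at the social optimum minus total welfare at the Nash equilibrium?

University i's FOC: ∂u_i/∂c_i = α_i − c_i = 0, so c_i* = α_i.
NE contributions = (5, 4, 2); G = 11.
W^NE = (Σα)·G − ½Σα_i² = 11² − ½·45 = 98.5.
Planner sets c_i = Σα_j = 11 for every i, so G^SO = 3·11 = 33.
W^SO = (Σα)·G^SO − ½·3·(Σα)² = (3/2)·11² = 181.5.
Deadweight loss = W^SO − W^NE = 83.

83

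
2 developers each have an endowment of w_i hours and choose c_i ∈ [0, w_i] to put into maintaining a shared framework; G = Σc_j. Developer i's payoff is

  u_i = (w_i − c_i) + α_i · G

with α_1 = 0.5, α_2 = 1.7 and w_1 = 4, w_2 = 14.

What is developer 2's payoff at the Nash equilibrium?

∂u_i/∂c_i = α_i − 1, so developer i contributes w_i if α_i > 1, else 0.
α_i > 1 for i ∈ {2}; NE contributions (0, 14), G = 14.
u_2 = (14 − 14) + 1.7·14 = 23.8.

23.8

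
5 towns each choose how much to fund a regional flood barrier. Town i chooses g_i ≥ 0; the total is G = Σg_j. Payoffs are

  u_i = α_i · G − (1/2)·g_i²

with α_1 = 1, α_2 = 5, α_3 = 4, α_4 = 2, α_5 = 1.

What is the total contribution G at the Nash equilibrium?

Town i's FOC: ∂u_i/∂g_i = α_i − g_i = 0, so g_i* = α_i.
NE contributions = (1, 5, 4, 2, 1); G = 13.

13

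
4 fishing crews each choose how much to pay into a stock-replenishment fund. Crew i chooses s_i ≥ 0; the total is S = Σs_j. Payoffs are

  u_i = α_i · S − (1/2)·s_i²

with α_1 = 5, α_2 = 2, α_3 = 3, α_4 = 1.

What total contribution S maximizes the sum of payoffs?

44

Planner FOC: ∂(Σu_j)/∂s_i = (Σα_j) − s_i = 0, so s_i^SO = Σα_j = 11 for every i; S^SO = 44.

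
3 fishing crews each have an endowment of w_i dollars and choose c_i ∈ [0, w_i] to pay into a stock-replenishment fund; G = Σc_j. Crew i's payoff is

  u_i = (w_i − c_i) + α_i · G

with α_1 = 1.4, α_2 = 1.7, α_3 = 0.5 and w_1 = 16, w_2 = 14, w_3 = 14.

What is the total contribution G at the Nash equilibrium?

30

∂u_i/∂c_i = α_i − 1, so crew i contributes w_i if α_i > 1, else 0.
α_i > 1 for i ∈ {1, 2}; NE contributions (16, 14, 0), G = 30.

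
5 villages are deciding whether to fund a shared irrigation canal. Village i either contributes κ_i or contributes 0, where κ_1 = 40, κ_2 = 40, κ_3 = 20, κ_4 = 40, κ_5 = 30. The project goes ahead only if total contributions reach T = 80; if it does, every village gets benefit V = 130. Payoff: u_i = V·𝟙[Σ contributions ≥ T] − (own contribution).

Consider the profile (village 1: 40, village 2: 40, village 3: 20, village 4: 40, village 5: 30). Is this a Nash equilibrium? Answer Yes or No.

Total = 170 ≥ 80: provided.
Village 1 (pledges 40, payoff 90): dropping to 0 → total 130, payoff 130. Profitable deviation.

No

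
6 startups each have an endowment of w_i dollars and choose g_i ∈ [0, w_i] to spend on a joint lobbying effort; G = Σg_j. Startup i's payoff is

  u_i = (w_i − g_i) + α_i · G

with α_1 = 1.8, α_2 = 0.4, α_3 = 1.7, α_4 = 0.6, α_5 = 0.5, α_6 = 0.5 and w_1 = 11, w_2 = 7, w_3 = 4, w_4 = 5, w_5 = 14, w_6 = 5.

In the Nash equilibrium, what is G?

15

∂u_i/∂g_i = α_i − 1, so startup i contributes w_i if α_i > 1, else 0.
α_i > 1 for i ∈ {1, 3}; NE contributions (11, 0, 4, 0, 0, 0), G = 15.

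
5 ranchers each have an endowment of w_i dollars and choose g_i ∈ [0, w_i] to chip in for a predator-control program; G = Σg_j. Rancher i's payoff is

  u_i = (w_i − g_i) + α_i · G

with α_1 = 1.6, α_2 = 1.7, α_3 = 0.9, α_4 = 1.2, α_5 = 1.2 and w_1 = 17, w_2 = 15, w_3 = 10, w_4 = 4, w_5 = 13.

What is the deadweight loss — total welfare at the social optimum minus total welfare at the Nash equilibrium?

56

∂u_i/∂g_i = α_i − 1, so rancher i contributes w_i if α_i > 1, else 0.
α_i > 1 for i ∈ {1, 2, 4, 5}; NE contributions (17, 15, 0, 4, 13), G = 49.
W^NE = Σw_i − G^NE + (Σα_i)·G^NE = 59 + 5.6·49 = 333.4.
Planner: ∂(Σu_j)/∂g_i = Σα_j − 1 = 5.6 > 0, so everyone contributes w_i; G^SO = 59, W^SO = 59 + 5.6·59 = 389.4.
Deadweight loss = 56.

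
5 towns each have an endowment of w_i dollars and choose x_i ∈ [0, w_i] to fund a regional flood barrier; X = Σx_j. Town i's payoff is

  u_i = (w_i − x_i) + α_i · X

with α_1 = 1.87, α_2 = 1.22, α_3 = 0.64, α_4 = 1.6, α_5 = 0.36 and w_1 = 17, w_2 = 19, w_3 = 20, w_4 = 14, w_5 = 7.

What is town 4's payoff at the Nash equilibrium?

∂u_i/∂x_i = α_i − 1, so town i contributes w_i if α_i > 1, else 0.
α_i > 1 for i ∈ {1, 2, 4}; NE contributions (17, 19, 0, 14, 0), X = 50.
u_4 = (14 − 14) + 1.6·50 = 80.

80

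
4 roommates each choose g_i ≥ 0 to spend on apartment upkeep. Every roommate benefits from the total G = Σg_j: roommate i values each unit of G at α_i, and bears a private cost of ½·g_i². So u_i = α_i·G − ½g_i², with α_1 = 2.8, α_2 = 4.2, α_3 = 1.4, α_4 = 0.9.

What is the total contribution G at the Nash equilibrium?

9.3

Roommate i's FOC: ∂u_i/∂g_i = α_i − g_i = 0, so g_i* = α_i.
NE contributions = (2.8, 4.2, 1.4, 0.9); G = 9.3.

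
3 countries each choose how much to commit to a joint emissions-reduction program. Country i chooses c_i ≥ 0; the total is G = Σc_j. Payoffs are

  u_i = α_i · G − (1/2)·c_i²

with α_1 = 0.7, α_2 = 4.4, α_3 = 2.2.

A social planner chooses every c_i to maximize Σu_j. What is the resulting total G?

Planner FOC: ∂(Σu_j)/∂c_i = (Σα_j) − c_i = 0, so c_i^SO = Σα_j = 7.3 for every i; G^SO = 21.9.

21.9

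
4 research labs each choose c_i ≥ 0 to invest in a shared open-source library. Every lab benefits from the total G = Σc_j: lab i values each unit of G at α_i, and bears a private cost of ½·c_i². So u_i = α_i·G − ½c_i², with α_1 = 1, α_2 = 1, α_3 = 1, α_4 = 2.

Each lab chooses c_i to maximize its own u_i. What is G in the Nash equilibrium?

Lab i's FOC: ∂u_i/∂c_i = α_i − c_i = 0, so c_i* = α_i.
NE contributions = (1, 1, 1, 2); G = 5.

5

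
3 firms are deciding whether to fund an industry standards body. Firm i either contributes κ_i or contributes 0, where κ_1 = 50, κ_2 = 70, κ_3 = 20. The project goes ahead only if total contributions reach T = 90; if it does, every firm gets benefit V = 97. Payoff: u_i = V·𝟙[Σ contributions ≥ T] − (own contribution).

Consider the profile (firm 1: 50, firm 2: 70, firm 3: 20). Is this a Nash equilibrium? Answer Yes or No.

No

Total = 140 ≥ 90: provided.
Firm 1 (pledges 50, payoff 47): dropping to 0 → total 90, payoff 97. Profitable deviation.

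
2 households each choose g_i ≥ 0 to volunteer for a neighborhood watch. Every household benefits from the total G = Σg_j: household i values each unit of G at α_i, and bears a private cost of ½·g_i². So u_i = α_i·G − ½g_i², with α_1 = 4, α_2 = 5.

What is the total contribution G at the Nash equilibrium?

Household i's FOC: ∂u_i/∂g_i = α_i − g_i = 0, so g_i* = α_i.
NE contributions = (4, 5); G = 9.

9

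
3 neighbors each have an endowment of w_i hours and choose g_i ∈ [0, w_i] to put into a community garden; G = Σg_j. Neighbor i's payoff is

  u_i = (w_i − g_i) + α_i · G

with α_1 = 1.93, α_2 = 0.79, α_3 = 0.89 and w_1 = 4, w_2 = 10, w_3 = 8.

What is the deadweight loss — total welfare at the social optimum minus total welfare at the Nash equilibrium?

46.98

∂u_i/∂g_i = α_i − 1, so neighbor i contributes w_i if α_i > 1, else 0.
α_i > 1 for i ∈ {1}; NE contributions (4, 0, 0), G = 4.
W^NE = Σw_i − G^NE + (Σα_i)·G^NE = 22 + 2.61·4 = 32.44.
Planner: ∂(Σu_j)/∂g_i = Σα_j − 1 = 2.61 > 0, so everyone contributes w_i; G^SO = 22, W^SO = 22 + 2.61·22 = 79.42.
Deadweight loss = 46.98.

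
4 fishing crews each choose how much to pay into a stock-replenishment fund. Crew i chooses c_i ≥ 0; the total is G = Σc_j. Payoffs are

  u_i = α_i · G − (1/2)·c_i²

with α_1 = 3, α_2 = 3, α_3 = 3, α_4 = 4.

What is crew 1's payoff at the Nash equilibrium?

Crew i's FOC: ∂u_i/∂c_i = α_i − c_i = 0, so c_i* = α_i.
NE contributions = (3, 3, 3, 4); G = 13.
u_1 = α_1·G − ½·(c_1)² = 3·13 − ½·3² = 34.5.

34.5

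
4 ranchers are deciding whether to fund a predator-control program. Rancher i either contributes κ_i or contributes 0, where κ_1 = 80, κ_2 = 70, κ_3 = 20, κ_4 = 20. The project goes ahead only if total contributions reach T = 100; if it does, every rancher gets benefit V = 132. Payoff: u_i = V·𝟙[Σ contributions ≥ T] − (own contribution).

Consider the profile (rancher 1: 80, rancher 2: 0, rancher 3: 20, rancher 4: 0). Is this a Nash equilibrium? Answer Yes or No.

Total = 100 ≥ 100: provided.
Rancher 1 (pledges 80, payoff 52): dropping to 0 → total 20, payoff 0. No gain.
Rancher 2 (pledges 0, payoff 132): pledging 70 → total 170, payoff 62. No gain.
Rancher 3 (pledges 20, payoff 112): dropping to 0 → total 80, payoff 0. No gain.
Rancher 4 (pledges 0, payoff 132): pledging 20 → total 120, payoff 112. No gain.

Yes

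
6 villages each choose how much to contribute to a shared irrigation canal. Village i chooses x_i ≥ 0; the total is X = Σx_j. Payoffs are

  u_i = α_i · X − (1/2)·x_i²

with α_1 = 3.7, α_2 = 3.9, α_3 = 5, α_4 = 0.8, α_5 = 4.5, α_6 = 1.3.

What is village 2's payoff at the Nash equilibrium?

Village i's FOC: ∂u_i/∂x_i = α_i − x_i = 0, so x_i* = α_i.
NE contributions = (3.7, 3.9, 5, 0.8, 4.5, 1.3); X = 19.2.
u_2 = α_2·X − ½·(x_2)² = 3.9·19.2 − ½·3.9² = 67.275.

67.275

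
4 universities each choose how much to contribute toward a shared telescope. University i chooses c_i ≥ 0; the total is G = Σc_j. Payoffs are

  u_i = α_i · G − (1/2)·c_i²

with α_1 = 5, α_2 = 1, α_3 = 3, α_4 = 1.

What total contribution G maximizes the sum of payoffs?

40

Planner FOC: ∂(Σu_j)/∂c_i = (Σα_j) − c_i = 0, so c_i^SO = Σα_j = 10 for every i; G^SO = 40.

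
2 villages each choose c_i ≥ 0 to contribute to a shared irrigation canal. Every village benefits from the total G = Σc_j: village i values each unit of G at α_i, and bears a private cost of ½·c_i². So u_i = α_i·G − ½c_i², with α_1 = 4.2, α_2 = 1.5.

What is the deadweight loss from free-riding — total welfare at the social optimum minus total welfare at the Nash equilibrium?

Village i's FOC: ∂u_i/∂c_i = α_i − c_i = 0, so c_i* = α_i.
NE contributions = (4.2, 1.5); G = 5.7.
W^NE = (Σα)·G − ½Σα_i² = 5.7² − ½·19.89 = 22.545.
Planner sets c_i = Σα_j = 5.7 for every i, so G^SO = 2·5.7 = 11.4.
W^SO = (Σα)·G^SO − ½·2·(Σα)² = (2/2)·5.7² = 32.49.
Deadweight loss = W^SO − W^NE = 9.945.

9.945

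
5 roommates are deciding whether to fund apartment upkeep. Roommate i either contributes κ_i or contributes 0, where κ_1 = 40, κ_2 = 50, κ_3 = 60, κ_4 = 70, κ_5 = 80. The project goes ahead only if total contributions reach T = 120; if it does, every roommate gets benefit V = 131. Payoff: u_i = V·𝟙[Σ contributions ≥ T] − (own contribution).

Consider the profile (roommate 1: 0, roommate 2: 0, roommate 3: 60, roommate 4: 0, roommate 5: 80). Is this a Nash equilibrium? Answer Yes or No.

Yes

Total = 140 ≥ 120: provided.
Roommate 1 (pledges 0, payoff 131): pledging 40 → total 180, payoff 91. No gain.
Roommate 2 (pledges 0, payoff 131): pledging 50 → total 190, payoff 81. No gain.
Roommate 3 (pledges 60, payoff 71): dropping to 0 → total 80, payoff 0. No gain.
Roommate 4 (pledges 0, payoff 131): pledging 70 → total 210, payoff 61. No gain.
Roommate 5 (pledges 80, payoff 51): dropping to 0 → total 60, payoff 0. No gain.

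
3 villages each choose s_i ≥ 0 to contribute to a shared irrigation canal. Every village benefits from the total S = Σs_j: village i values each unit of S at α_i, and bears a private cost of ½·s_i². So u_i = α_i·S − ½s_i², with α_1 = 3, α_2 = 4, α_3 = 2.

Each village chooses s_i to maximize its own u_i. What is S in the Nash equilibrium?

9

Village i's FOC: ∂u_i/∂s_i = α_i − s_i = 0, so s_i* = α_i.
NE contributions = (3, 4, 2); S = 9.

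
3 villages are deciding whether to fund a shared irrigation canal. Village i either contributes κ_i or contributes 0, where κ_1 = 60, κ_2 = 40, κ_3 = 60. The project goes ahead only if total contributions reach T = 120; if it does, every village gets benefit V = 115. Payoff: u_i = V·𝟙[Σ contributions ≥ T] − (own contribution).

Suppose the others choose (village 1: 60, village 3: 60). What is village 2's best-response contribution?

0

Others' total = 120 ≥ 120; contributing adds cost 40 for no extra benefit.
Best response: 0.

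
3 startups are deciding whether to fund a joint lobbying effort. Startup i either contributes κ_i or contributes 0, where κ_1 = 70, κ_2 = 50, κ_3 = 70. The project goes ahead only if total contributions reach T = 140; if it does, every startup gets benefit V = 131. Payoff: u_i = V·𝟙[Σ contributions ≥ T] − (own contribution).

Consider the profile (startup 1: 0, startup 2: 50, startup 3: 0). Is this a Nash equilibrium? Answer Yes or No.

No

Total = 50 < 140: not provided.
Startup 1 (pledges 0, payoff 0): pledging 70 → total 120, payoff -70. No gain.
Startup 2 (pledges 50, payoff -50): dropping to 0 → total 0, payoff 0. Profitable deviation.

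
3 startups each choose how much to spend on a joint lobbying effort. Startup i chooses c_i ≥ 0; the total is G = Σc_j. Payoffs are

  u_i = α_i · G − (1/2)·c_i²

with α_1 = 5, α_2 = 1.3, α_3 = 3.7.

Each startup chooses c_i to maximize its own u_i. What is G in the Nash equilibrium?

Startup i's FOC: ∂u_i/∂c_i = α_i − c_i = 0, so c_i* = α_i.
NE contributions = (5, 1.3, 3.7); G = 10.

10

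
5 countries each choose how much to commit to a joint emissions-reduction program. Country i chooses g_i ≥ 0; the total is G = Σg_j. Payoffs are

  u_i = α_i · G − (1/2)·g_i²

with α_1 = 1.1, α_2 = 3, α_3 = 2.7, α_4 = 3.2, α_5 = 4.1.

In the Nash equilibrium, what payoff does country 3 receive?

34.425

Country i's FOC: ∂u_i/∂g_i = α_i − g_i = 0, so g_i* = α_i.
NE contributions = (1.1, 3, 2.7, 3.2, 4.1); G = 14.1.
u_3 = α_3·G − ½·(g_3)² = 2.7·14.1 − ½·2.7² = 34.425.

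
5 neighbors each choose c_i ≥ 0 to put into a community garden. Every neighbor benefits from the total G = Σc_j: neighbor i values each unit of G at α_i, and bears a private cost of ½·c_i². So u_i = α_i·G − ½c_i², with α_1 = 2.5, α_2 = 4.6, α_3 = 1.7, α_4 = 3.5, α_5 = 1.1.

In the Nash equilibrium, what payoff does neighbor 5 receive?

14.135

Neighbor i's FOC: ∂u_i/∂c_i = α_i − c_i = 0, so c_i* = α_i.
NE contributions = (2.5, 4.6, 1.7, 3.5, 1.1); G = 13.4.
u_5 = α_5·G − ½·(c_5)² = 1.1·13.4 − ½·1.1² = 14.135.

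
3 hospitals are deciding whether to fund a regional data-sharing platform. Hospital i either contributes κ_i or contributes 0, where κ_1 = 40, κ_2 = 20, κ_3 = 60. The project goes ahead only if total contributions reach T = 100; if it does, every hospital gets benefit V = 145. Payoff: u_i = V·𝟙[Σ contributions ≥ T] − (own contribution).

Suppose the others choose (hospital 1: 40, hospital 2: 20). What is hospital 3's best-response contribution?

Others' total = 60. Contributing 60 brings total to 120 ≥ 100: gain V − κ_3 = 85.
Best response: 60.

60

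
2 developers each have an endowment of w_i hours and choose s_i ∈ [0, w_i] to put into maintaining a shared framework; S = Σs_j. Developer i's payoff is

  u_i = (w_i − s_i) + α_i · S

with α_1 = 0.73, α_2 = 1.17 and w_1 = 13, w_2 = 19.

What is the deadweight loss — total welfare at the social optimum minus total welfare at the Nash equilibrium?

∂u_i/∂s_i = α_i − 1, so developer i contributes w_i if α_i > 1, else 0.
α_i > 1 for i ∈ {2}; NE contributions (0, 19), S = 19.
W^NE = Σw_i − S^NE + (Σα_i)·S^NE = 32 + 0.9·19 = 49.1.
Planner: ∂(Σu_j)/∂s_i = Σα_j − 1 = 0.9 > 0, so everyone contributes w_i; S^SO = 32, W^SO = 32 + 0.9·32 = 60.8.
Deadweight loss = 11.7.

11.7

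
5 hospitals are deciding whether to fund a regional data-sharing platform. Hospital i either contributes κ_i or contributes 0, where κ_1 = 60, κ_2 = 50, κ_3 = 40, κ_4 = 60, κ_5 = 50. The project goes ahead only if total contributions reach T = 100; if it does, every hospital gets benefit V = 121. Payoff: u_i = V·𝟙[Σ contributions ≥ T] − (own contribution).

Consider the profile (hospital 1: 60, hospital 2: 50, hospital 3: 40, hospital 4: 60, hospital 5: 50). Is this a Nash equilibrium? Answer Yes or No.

No

Total = 260 ≥ 100: provided.
Hospital 1 (pledges 60, payoff 61): dropping to 0 → total 200, payoff 121. Profitable deviation.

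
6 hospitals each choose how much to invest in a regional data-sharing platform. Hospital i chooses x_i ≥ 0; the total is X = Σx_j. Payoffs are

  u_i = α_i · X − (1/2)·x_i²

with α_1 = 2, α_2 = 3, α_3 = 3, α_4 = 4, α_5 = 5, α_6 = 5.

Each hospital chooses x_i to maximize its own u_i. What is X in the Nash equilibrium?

22

Hospital i's FOC: ∂u_i/∂x_i = α_i − x_i = 0, so x_i* = α_i.
NE contributions = (2, 3, 3, 4, 5, 5); X = 22.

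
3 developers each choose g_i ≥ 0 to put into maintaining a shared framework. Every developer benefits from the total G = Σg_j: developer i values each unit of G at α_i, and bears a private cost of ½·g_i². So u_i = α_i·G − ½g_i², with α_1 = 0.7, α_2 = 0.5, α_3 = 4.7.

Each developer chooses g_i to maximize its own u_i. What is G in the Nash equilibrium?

Developer i's FOC: ∂u_i/∂g_i = α_i − g_i = 0, so g_i* = α_i.
NE contributions = (0.7, 0.5, 4.7); G = 5.9.

5.9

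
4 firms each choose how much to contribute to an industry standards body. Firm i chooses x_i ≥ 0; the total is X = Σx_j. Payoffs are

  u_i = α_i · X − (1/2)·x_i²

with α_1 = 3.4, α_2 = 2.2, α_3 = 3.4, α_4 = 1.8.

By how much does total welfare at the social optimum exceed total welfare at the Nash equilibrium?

Firm i's FOC: ∂u_i/∂x_i = α_i − x_i = 0, so x_i* = α_i.
NE contributions = (3.4, 2.2, 3.4, 1.8); X = 10.8.
W^NE = (Σα)·X − ½Σα_i² = 10.8² − ½·31.2 = 101.04.
Planner sets x_i = Σα_j = 10.8 for every i, so X^SO = 4·10.8 = 43.2.
W^SO = (Σα)·X^SO − ½·4·(Σα)² = (4/2)·10.8² = 233.28.
Deadweight loss = W^SO − W^NE = 132.24.

132.24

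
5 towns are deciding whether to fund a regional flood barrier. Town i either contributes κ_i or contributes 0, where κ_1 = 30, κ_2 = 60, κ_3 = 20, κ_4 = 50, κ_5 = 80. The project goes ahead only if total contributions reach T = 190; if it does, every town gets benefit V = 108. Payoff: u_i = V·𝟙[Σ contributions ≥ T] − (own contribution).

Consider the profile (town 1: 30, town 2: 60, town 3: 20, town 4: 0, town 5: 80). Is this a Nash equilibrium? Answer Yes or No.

Yes

Total = 190 ≥ 190: provided.
Town 1 (pledges 30, payoff 78): dropping to 0 → total 160, payoff 0. No gain.
Town 2 (pledges 60, payoff 48): dropping to 0 → total 130, payoff 0. No gain.
Town 3 (pledges 20, payoff 88): dropping to 0 → total 170, payoff 0. No gain.
Town 4 (pledges 0, payoff 108): pledging 50 → total 240, payoff 58. No gain.
Town 5 (pledges 80, payoff 28): dropping to 0 → total 110, payoff 0. No gain.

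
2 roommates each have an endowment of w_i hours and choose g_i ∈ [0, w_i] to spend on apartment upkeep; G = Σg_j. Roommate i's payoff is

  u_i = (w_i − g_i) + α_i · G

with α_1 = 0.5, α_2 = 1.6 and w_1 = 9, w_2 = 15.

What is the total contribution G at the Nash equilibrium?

∂u_i/∂g_i = α_i − 1, so roommate i contributes w_i if α_i > 1, else 0.
α_i > 1 for i ∈ {2}; NE contributions (0, 15), G = 15.

15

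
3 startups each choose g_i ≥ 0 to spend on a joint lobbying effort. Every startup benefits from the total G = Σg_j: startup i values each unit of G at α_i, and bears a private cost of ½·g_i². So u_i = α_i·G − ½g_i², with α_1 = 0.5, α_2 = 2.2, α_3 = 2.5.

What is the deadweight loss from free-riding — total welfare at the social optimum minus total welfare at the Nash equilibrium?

19.19

Startup i's FOC: ∂u_i/∂g_i = α_i − g_i = 0, so g_i* = α_i.
NE contributions = (0.5, 2.2, 2.5); G = 5.2.
W^NE = (Σα)·G − ½Σα_i² = 5.2² − ½·11.34 = 21.37.
Planner sets g_i = Σα_j = 5.2 for every i, so G^SO = 3·5.2 = 15.6.
W^SO = (Σα)·G^SO − ½·3·(Σα)² = (3/2)·5.2² = 40.56.
Deadweight loss = W^SO − W^NE = 19.19.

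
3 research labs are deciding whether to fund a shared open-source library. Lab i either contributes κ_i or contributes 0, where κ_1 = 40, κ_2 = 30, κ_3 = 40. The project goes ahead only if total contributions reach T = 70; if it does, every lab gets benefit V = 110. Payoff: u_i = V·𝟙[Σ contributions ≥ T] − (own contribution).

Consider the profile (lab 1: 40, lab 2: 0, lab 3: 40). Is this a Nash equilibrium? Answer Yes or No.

Total = 80 ≥ 70: provided.
Lab 1 (pledges 40, payoff 70): dropping to 0 → total 40, payoff 0. No gain.
Lab 2 (pledges 0, payoff 110): pledging 30 → total 110, payoff 80. No gain.
Lab 3 (pledges 40, payoff 70): dropping to 0 → total 40, payoff 0. No gain.

Yes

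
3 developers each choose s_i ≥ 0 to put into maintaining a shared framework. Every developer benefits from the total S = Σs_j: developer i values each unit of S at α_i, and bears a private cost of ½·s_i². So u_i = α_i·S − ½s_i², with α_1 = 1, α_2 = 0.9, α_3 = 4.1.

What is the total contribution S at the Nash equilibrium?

Developer i's FOC: ∂u_i/∂s_i = α_i − s_i = 0, so s_i* = α_i.
NE contributions = (1, 0.9, 4.1); S = 6.

6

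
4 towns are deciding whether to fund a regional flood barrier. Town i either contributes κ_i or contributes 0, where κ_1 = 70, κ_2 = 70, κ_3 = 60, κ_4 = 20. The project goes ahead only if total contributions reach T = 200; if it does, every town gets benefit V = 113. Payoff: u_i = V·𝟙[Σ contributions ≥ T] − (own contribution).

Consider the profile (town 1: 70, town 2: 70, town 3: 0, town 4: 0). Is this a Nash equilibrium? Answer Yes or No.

Total = 140 < 200: not provided.
Town 1 (pledges 70, payoff -70): dropping to 0 → total 70, payoff 0. Profitable deviation.

No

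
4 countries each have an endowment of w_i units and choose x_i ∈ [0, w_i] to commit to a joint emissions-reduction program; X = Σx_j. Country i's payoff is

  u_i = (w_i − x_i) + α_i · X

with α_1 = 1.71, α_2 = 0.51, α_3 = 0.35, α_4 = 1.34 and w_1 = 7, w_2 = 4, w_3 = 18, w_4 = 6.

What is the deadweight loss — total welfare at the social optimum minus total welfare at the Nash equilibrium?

64.02

∂u_i/∂x_i = α_i − 1, so country i contributes w_i if α_i > 1, else 0.
α_i > 1 for i ∈ {1, 4}; NE contributions (7, 0, 0, 6), X = 13.
W^NE = Σw_i − X^NE + (Σα_i)·X^NE = 35 + 2.91·13 = 72.83.
Planner: ∂(Σu_j)/∂x_i = Σα_j − 1 = 2.91 > 0, so everyone contributes w_i; X^SO = 35, W^SO = 35 + 2.91·35 = 136.85.
Deadweight loss = 64.02.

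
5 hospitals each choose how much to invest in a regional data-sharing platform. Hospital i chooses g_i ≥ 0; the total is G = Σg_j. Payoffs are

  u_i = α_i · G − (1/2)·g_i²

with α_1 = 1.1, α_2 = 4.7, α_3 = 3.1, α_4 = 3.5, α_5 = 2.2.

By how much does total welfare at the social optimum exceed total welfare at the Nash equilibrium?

344.74

Hospital i's FOC: ∂u_i/∂g_i = α_i − g_i = 0, so g_i* = α_i.
NE contributions = (1.1, 4.7, 3.1, 3.5, 2.2); G = 14.6.
W^NE = (Σα)·G − ½Σα_i² = 14.6² − ½·50 = 188.16.
Planner sets g_i = Σα_j = 14.6 for every i, so G^SO = 5·14.6 = 73.
W^SO = (Σα)·G^SO − ½·5·(Σα)² = (5/2)·14.6² = 532.9.
Deadweight loss = W^SO − W^NE = 344.74.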